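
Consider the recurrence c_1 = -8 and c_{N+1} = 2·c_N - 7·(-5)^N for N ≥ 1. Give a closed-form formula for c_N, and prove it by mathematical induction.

Computing the first terms: c_1 = -8, c_2 = 19, c_3 = -137. This suggests c_N = (-5)^N - 3·2^(N - 1).
Base case (N = 1): the formula gives -8 = -8 = c_1.
Suppose the result is true for N = m, so c_m = (-5)^m - 3·2^(m - 1).
Then c_{m+1} = 2·c_m - 7·(-5)^m = 2·((-5)^m - 3·2^(m - 1)) - 7·(-5)^m = (-5)^(m + 1) - 3·2^m = (-5)^(m+1) - 3·2^((m+1) - 1),
which is the claimed formula at N = m+1.
By induction, the statement is established for all N ≥ 1.

c_N = (-5)^N - 3·2^(N - 1)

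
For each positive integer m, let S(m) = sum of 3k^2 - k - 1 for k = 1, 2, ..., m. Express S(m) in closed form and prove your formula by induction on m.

S(m) = m(m^2 + m - 1)

We claim S(m) = m(m^2 + m - 1) for all m ≥ 1.
When m = 1: S(1) = 1, and the closed form gives 1. They agree.
For the inductive step, assume it holds for an arbitrary k ≥ 1, so S(k) = k(k^2 + k - 1).
Then S(k+1) = S(k) + (-k + 3(k + 1)^2 - 2) = (k(k^2 + k - 1)) + (-k + 3(k + 1)^2 - 2).
Simplifying, S(k+1) = (k + 1)(k^2 + 3k + 1) = (k+1)((k+1)^2 + (k+1) - 1),
which is the closed form with m = k+1.
By induction, the statement is established for all m ≥ 1.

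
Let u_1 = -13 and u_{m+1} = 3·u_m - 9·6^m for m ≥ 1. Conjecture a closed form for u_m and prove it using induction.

Computing the first terms: u_1 = -13, u_2 = -93, u_3 = -603. This suggests u_m = 5·3^(m - 1) - 3·6^m.
Base step (m = 1): the formula gives -13 = -13 = u_1.
Suppose the result is true for m = i, so u_i = 5·3^(i - 1) - 3·6^i.
Then u_{i+1} = 3·u_i - 9·6^i = 3·(5·3^(i - 1) - 3·6^i) - 9·6^i = 5·3^i - 3·6^(i + 1) = 5·3^((i+1) - 1) - 3·6^(i+1),
which is the claimed formula at m = i+1.
Hence, by induction on m, the claim holds for every m ≥ 1.

u_m = 5·3^(m - 1) - 3·6^m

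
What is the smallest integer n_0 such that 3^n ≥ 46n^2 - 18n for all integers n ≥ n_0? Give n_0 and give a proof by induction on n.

n_0 = 7

At n = 6: 729 < 1548, so the inequality fails and n_0 ≥ 7. We prove 3^n ≥ 46n^2 - 18n for all n ≥ 7.
Base step (n = 7): 3^n = 2187 and 46n^2 - 18n = 2128, so 2187 ≥ 2128.
Inductive step: assume the claim holds for n = r, so 3^r ≥ 46r^2 - 18r.
Then 3^(r + 1) = 3·(3^r) ≥ 3·(46r^2 - 18r).
Also, for r ≥ 7 we have 3·(46r^2 - 18r) ≥ 46(r+1)^2 - 18(r+1), since 3·(46r^2 - 18r) − (46(r+1)^2 - 18(r+1)) = 92r^2 - 128r - 28, which is nonnegative for all r ≥ 7.
Combining, 3^(r + 1) ≥ 46(r+1)^2 - 18(r+1).
This completes the induction.
Hence the smallest such n_0 is 7.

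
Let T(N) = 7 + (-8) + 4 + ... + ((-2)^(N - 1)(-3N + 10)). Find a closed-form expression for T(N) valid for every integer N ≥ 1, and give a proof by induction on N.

We claim T(N) = (-2)^N(N - 3) + 3 for all N ≥ 1.
Base step (N = 1): T(1) = 7, and the closed form gives 7. They agree.
Inductive step: assume the claim holds for N = m, so T(m) = (-2)^m(m - 3) + 3.
Then T(m+1) = T(m) + ((-2)^m(-3m + 7)) = ((-2)^m(m - 3) + 3) + ((-2)^m(-3m + 7)).
Simplifying, T(m+1) = (-2)^(m + 1)m + (-2)^(m + 2) + 3 = (-2)^(m+1)((m+1) - 3) + 3,
which is the closed form with N = m+1.
By induction, the statement is established for all N ≥ 1.

T(N) = (-2)^N(N - 3) + 3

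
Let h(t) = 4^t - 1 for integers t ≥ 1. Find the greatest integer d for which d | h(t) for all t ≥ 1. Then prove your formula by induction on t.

d = 3

Computing the first values: h(1) = 3 and h(2) = 15; gcd(3, 15) = 3, so d ≤ 3.
We prove 3 | 4^t - 1 for all t ≥ 1 by induction on t.
Base step (t = 1): h(1) = 3 = 3·(1), so 3 | h(1).
Inductive step: suppose the statement holds for some j ≥ 1, i.e. 3 | h(j). Then
4^{j+1} − 1^{j+1} = 4·4^j − 1·1^j = 4·(4^j − 1^j) + (3)·1^j. The first term is divisible by 3 by the inductive hypothesis, and the second term (3)·1^j is divisible by 3 since 3 | 3. Hence 3 | h(j+1).
By the principle of mathematical induction, the result holds for all t ≥ 1.
Therefore the largest such d is 3.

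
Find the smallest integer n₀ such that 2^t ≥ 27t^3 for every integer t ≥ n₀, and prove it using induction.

n₀ = 18

At t = 17: 131072 < 132651, so the inequality fails and n₀ ≥ 18. We prove 2^t ≥ 27t^3 for all t ≥ 18.
Base case (t = 18): 2^t = 262144 and 27t^3 = 157464, so 262144 ≥ 157464.
Inductive step: suppose the statement holds for some p ≥ 18, so 2^p ≥ 27p^3.
Then 2^(p + 1) = 2·(2^p) ≥ 2·(27p^3).
Also, for p ≥ 18 we have 2·(27p^3) ≥ 27(p+1)^3, since 2 ≥ (1 + 1/p)^3 for all p ≥ 18.
Combining, 2^(p + 1) ≥ 27(p+1)^3.
Hence, by induction on t, the claim holds for every t ≥ 18.
Hence the smallest such n₀ is 18.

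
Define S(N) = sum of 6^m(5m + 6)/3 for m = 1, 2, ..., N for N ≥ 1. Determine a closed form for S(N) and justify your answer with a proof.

S(N) = 2·6^N(N + 1) - 2

We claim S(N) = 2·6^N(N + 1) - 2 for all N ≥ 1.
When N = 1: S(1) = 22, and the closed form gives 22. They agree.
Suppose the result is true for N = m, so S(m) = 2·6^m(m + 1) - 2.
Then S(m+1) = S(m) + (6^m(10m + 22)) = (2·6^m(m + 1) - 2) + (6^m(10m + 22)).
Simplifying, S(m+1) = 12·6^m·m + 24·6^m - 2 = 2·6^(m+1)((m+1) + 1) - 2,
which is the closed form with N = m+1.
This completes the induction.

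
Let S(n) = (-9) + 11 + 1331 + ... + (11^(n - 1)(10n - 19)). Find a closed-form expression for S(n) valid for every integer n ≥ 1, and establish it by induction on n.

S(n) = 11^n(n - 2) + 2

We claim S(n) = 11^n(n - 2) + 2 for all n ≥ 1.
For the base case n = 1: S(1) = -9, and the closed form gives -9. They agree.
For the inductive step, assume it holds for an arbitrary i ≥ 1, so S(i) = 11^i(i - 2) + 2.
Then S(i+1) = S(i) + (11^i(10i - 9)) = (11^i(i - 2) + 2) + (11^i(10i - 9)).
Simplifying, S(i+1) = 11^(i + 1)i - 11^(i + 1) + 2 = 11^(i+1)((i+1) - 2) + 2,
which is the closed form with n = i+1.
By the principle of mathematical induction, the result holds for all n ≥ 1.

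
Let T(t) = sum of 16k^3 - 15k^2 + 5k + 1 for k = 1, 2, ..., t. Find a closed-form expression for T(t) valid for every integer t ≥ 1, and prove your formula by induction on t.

T(t) = t(4t^3 + 3t^2 - t + 1)

We claim T(t) = t(4t^3 + 3t^2 - t + 1) for all t ≥ 1.
For the base case t = 1: T(1) = 7, and the closed form gives 7. They agree.
Inductive step: assume the claim holds for t = k, so T(k) = k(4k^3 + 3k^2 - k + 1).
Then T(k+1) = T(k) + (16k^3 + 33k^2 + 23k + 7) = (k(4k^3 + 3k^2 - k + 1)) + (16k^3 + 33k^2 + 23k + 7).
Simplifying, T(k+1) = (k + 1)(4k^3 + 15k^2 + 17k + 7) = (k+1)(4(k+1)^3 + 3(k+1)^2 - (k+1) + 1),
which is the closed form with t = k+1.
This completes the induction.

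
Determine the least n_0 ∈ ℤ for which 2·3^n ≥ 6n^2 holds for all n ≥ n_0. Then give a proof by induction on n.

At n = 2: 18 < 24, so the inequality fails and n_0 ≥ 3. We prove 2·3^n ≥ 6n^2 for all n ≥ 3.
For the base case n = 3: 2·3^n = 54 and 6n^2 = 54, so 54 ≥ 54.
For the inductive step, assume it holds for an arbitrary i ≥ 3, so 2·3^i ≥ 6i^2.
Then 2·3^(i + 1) = 3·(2·3^i) ≥ 3·(6i^2).
Also, for i ≥ 3 we have 3·(6i^2) ≥ 6(i+1)^2, since 3 ≥ (1 + 1/i)^2 for all i ≥ 3.
Combining, 2·3^(i + 1) ≥ 6(i+1)^2.
By induction, the statement is established for all n ≥ 3.
Hence the smallest such n_0 is 3.

n_0 = 3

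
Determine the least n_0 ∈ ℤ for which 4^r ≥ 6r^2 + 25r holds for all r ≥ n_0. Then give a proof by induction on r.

n_0 = 4

At r = 3: 64 < 129, so the inequality fails and n_0 ≥ 4. We prove 4^r ≥ 6r^2 + 25r for all r ≥ 4.
For the base case r = 4: 4^r = 256 and 6r^2 + 25r = 196, so 256 ≥ 196.
Inductive step: suppose the statement holds for some i ≥ 4, so 4^i ≥ 6i^2 + 25i.
Then 4^(i + 1) = 4·(4^i) ≥ 4·(6i^2 + 25i).
Also, for i ≥ 4 we have 4·(6i^2 + 25i) ≥ 6(i+1)^2 + 25(i+1), since 4·(6i^2 + 25i) − (6(i+1)^2 + 25(i+1)) = 18i^2 + 63i - 31, which is nonnegative for all i ≥ 4.
Combining, 4^(i + 1) ≥ 6(i+1)^2 + 25(i+1).
Hence, by induction on r, the claim holds for every r ≥ 4.
Hence the smallest such n_0 is 4.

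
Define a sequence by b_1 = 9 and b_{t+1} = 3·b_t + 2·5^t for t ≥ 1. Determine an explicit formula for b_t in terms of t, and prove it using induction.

b_t = 4·3^(t - 1) + 5^t

Computing the first terms: b_1 = 9, b_2 = 37, b_3 = 161. This suggests b_t = 4·3^(t - 1) + 5^t.
When t = 1: the formula gives 9 = 9 = b_1.
Inductive step: suppose the statement holds for some p ≥ 1, so b_p = 4·3^(p - 1) + 5^p.
Then b_{p+1} = 3·b_p + 2·5^p = 3·(4·3^(p - 1) + 5^p) + 2·5^p = 4·3^p + 5^(p + 1) = 4·3^((p+1) - 1) + 5^(p+1),
which is the claimed formula at t = p+1.
By induction, the statement is established for all t ≥ 1.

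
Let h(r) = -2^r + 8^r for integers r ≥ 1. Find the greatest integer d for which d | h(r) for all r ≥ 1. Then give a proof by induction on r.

Computing the first values: h(1) = 6 and h(2) = 60; gcd(6, 60) = 6, so d ≤ 6.
We prove 6 | -2^r + 8^r for all r ≥ 1 by induction on r.
For the base case r = 1: h(1) = 6 = 6·(1), so 6 | h(1).
Suppose the result is true for r = m, i.e. 6 | h(m). Then
8^{m+1} − 2^{m+1} = 8·8^m − 2·2^m = 8·(8^m − 2^m) + (6)·2^m. The first term is divisible by 6 by the inductive hypothesis, and the second term (6)·2^m is divisible by 6 since 6 | 6. Hence 6 | h(m+1).
Hence, by induction on r, the claim holds for every r ≥ 1.
Therefore the largest such d is 6.

d = 6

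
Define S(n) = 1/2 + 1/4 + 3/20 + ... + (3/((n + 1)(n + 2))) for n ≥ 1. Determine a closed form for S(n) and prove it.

S(n) = 3n/(2(n + 2))

We claim S(n) = 3n/(2(n + 2)) for all n ≥ 1.
When n = 1: S(1) = 1/2, and the closed form gives 1/2. They agree.
Inductive step: assume the claim holds for n = i, so S(i) = 3i/(2(i + 2)).
Then S(i+1) = S(i) + (3/((i + 2)(i + 3))) = (3i/(2(i + 2))) + (3/((i + 2)(i + 3))).
Simplifying, S(i+1) = 3(i + 1)/(2(i + 3)) = 3(i+1)/(2((i+1) + 2)),
which is the closed form with n = i+1.
By induction, the statement is established for all n ≥ 1.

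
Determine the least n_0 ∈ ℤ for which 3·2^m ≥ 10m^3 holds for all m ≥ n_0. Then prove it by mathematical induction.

n_0 = 13

At m = 12: 12288 < 17280, so the inequality fails and n_0 ≥ 13. We prove 3·2^m ≥ 10m^3 for all m ≥ 13.
Base case (m = 13): 3·2^m = 24576 and 10m^3 = 21970, so 24576 ≥ 21970.
Inductive step: suppose the statement holds for some p ≥ 13, so 3·2^p ≥ 10p^3.
Then 3·2^(p + 1) = 2·(3·2^p) ≥ 2·(10p^3).
Also, for p ≥ 13 we have 2·(10p^3) ≥ 10(p+1)^3, since 2 ≥ (1 + 1/p)^3 for all p ≥ 13.
Combining, 3·2^(p + 1) ≥ 10(p+1)^3.
This completes the induction.
Hence the smallest such n_0 is 13.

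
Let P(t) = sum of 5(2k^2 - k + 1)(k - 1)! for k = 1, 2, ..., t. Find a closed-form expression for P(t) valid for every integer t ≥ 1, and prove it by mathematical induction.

P(t) = (10t + 5)t! - 5

We claim P(t) = (10t + 5)t! - 5 for all t ≥ 1.
Base case (t = 1): P(1) = 10, and the closed form gives 10. They agree.
Inductive step: suppose the statement holds for some k ≥ 1, so P(k) = (10k + 5)k! - 5.
Then P(k+1) = P(k) + (5(2k^2 + 3k + 2)k!) = ((10k + 5)k! - 5) + (5(2k^2 + 3k + 2)k!).
Simplifying, P(k+1) = (10(k+1) + 5)(k+1)! - 5,
which is the closed form with t = k+1.
Hence, by induction on t, the claim holds for every t ≥ 1.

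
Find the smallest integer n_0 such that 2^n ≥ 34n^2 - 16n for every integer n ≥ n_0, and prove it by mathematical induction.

At n = 12: 4096 < 4704, so the inequality fails and n_0 ≥ 13. We prove 2^n ≥ 34n^2 - 16n for all n ≥ 13.
Base case (n = 13): 2^n = 8192 and 34n^2 - 16n = 5538, so 8192 ≥ 5538.
Inductive step: suppose the statement holds for some p ≥ 13, so 2^p ≥ 34p^2 - 16p.
Then 2^(p + 1) = 2·(2^p) ≥ 2·(34p^2 - 16p).
Also, for p ≥ 13 we have 2·(34p^2 - 16p) ≥ 34(p+1)^2 - 16(p+1), since 2·(34p^2 - 16p) − (34(p+1)^2 - 16(p+1)) = 34p^2 - 84p - 18, which is nonnegative for all p ≥ 13.
Combining, 2^(p + 1) ≥ 34(p+1)^2 - 16(p+1).
This completes the induction.
Hence the smallest such n_0 is 13.

n_0 = 13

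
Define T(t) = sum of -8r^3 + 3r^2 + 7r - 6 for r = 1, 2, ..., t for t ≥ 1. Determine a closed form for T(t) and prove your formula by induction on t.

We claim T(t) = -t(2t^3 + 3t^2 - 3t + 2) for all t ≥ 1.
For the base case t = 1: T(1) = -4, and the closed form gives -4. They agree.
Inductive step: assume the claim holds for t = r, so T(r) = r(-2r^3 - 3r^2 + 3r - 2).
Then T(r+1) = T(r) + (-8r^3 - 21r^2 - 11r - 4) = (r(-2r^3 - 3r^2 + 3r - 2)) + (-8r^3 - 21r^2 - 11r - 4).
Simplifying, T(r+1) = -(r + 1)(2r^3 + 9r^2 + 9r + 4) = -(r+1)(2(r+1)^3 + 3(r+1)^2 - 3(r+1) + 2),
which is the closed form with t = r+1.
By the principle of mathematical induction, the result holds for all t ≥ 1.

T(t) = -t(2t^3 + 3t^2 - 3t + 2)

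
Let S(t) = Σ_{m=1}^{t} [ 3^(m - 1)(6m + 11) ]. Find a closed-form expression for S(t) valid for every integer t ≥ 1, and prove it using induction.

We claim S(t) = 3^t(3t + 4) - 4 for all t ≥ 1.
Base step (t = 1): S(1) = 17, and the closed form gives 17. They agree.
Inductive step: assume the claim holds for t = m, so S(m) = 3^m(3m + 4) - 4.
Then S(m+1) = S(m) + (3^m(6m + 17)) = (3^m(3m + 4) - 4) + (3^m(6m + 17)).
Simplifying, S(m+1) = 9·3^m·m + 21·3^m - 4 = 3^(m+1)(3(m+1) + 4) - 4,
which is the closed form with t = m+1.
By induction, the statement is established for all t ≥ 1.

S(t) = 3^t(3t + 4) - 4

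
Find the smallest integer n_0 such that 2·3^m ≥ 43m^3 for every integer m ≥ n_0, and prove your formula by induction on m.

At m = 8: 13122 < 22016, so the inequality fails and n_0 ≥ 9. We prove 2·3^m ≥ 43m^3 for all m ≥ 9.
Base case (m = 9): 2·3^m = 39366 and 43m^3 = 31347, so 39366 ≥ 31347.
Inductive step: suppose the statement holds for some r ≥ 9, so 2·3^r ≥ 43r^3.
Then 2·3^(r + 1) = 3·(2·3^r) ≥ 3·(43r^3).
Also, for r ≥ 9 we have 3·(43r^3) ≥ 43(r+1)^3, since 3 ≥ (1 + 1/r)^3 for all r ≥ 9.
Combining, 2·3^(r + 1) ≥ 43(r+1)^3.
By the principle of mathematical induction, the result holds for all m ≥ 9.
Hence the smallest such n_0 is 9.

n_0 = 9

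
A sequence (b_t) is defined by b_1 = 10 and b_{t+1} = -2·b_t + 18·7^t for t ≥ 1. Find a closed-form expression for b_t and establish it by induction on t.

b_t = -(-2)^(t + 1) + 2·7^t

Computing the first terms: b_1 = 10, b_2 = 106, b_3 = 670. This suggests b_t = -(-2)^(t + 1) + 2·7^t.
Base case (t = 1): the formula gives 10 = 10 = b_1.
For the inductive step, assume it holds for an arbitrary k ≥ 1, so b_k = -(-2)^(k + 1) + 2·7^k.
Then b_{k+1} = -2·b_k + 18·7^k = -2·(-(-2)^(k + 1) + 2·7^k) + 18·7^k = -(-2)^(k + 2) + 2·7^(k + 1) = -(-2)^((k+1) + 1) + 2·7^(k+1),
which is the claimed formula at t = k+1.
By induction, the statement is established for all t ≥ 1.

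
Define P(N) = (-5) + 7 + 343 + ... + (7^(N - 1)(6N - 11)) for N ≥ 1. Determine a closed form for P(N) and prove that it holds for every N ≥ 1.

P(N) = 7^N(N - 2) + 2

We claim P(N) = 7^N(N - 2) + 2 for all N ≥ 1.
For the base case N = 1: P(1) = -5, and the closed form gives -5. They agree.
Inductive step: suppose the statement holds for some p ≥ 1, so P(p) = 7^p(p - 2) + 2.
Then P(p+1) = P(p) + (7^p(6p - 5)) = (7^p(p - 2) + 2) + (7^p(6p - 5)).
Simplifying, P(p+1) = 7^(p + 1)p - 7^(p + 1) + 2 = 7^(p+1)((p+1) - 2) + 2,
which is the closed form with N = p+1.
By the principle of mathematical induction, the result holds for all N ≥ 1.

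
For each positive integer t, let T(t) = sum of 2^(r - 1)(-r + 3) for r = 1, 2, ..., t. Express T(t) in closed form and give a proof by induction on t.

We claim T(t) = 2^t(-t + 4) - 4 for all t ≥ 1.
For the base case t = 1: T(1) = 2, and the closed form gives 2. They agree.
For the inductive step, assume it holds for an arbitrary r ≥ 1, so T(r) = 2^r(-r + 4) - 4.
Then T(r+1) = T(r) + (2^r(-r + 2)) = (2^r(-r + 4) - 4) + (2^r(-r + 2)).
Simplifying, T(r+1) = -2·2^r·r + 6·2^r - 4 = 2^(r+1)(-(r+1) + 4) - 4,
which is the closed form with t = r+1.
This completes the induction.

T(t) = 2^t(-t + 4) - 4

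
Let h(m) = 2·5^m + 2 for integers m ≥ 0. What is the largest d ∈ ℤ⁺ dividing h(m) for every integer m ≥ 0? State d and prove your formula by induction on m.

d = 4

Computing the first values: h(0) = 4 and h(1) = 12; gcd(4, 12) = 4, so d ≤ 4.
We prove 4 | 2·5^m + 2 for all m ≥ 0 by induction on m.
When m = 0: h(0) = 4 = 4·(1), so 4 | h(0).
Suppose the result is true for m = p, i.e. 4 | h(p). Then
h(p+1) = 2·5^(p+1) + 2 = 5·(2·5^p + 2) - 8 = 5·h(p) - 8. The first term is divisible by 4 by the inductive hypothesis, and -8 is divisible by 4. Hence 4 | h(p+1).
This completes the induction.
Therefore the largest such d is 4.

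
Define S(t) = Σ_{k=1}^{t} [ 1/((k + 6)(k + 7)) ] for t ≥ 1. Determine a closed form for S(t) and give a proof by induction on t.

S(t) = t/(7(t + 7))

We claim S(t) = t/(7(t + 7)) for all t ≥ 1.
For the base case t = 1: S(1) = 1/56, and the closed form gives 1/56. They agree.
For the inductive step, assume it holds for an arbitrary k ≥ 1, so S(k) = k/(7(k + 7)).
Then S(k+1) = S(k) + (1/((k + 7)(k + 8))) = (k/(7(k + 7))) + (1/((k + 7)(k + 8))).
Simplifying, S(k+1) = (k + 1)/(7(k + 8)) = (k+1)/(7((k+1) + 7)),
which is the closed form with t = k+1.
Hence, by induction on t, the claim holds for every t ≥ 1.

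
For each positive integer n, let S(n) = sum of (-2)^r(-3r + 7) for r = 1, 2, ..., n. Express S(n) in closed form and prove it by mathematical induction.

We claim S(n) = 2(-2)^n(-n + 2) - 4 for all n ≥ 1.
For the base case n = 1: S(1) = -8, and the closed form gives -8. They agree.
Suppose the result is true for n = r, so S(r) = 2(-2)^r(-r + 2) - 4.
Then S(r+1) = S(r) + ((-2)^(r + 1)(-3r + 4)) = (2(-2)^r(-r + 2) - 4) + ((-2)^(r + 1)(-3r + 4)).
Simplifying, S(r+1) = 4(-2)^r·r - 4(-2)^r - 4 = 2(-2)^(r+1)(-(r+1) + 2) - 4,
which is the closed form with n = r+1.
Hence, by induction on n, the claim holds for every n ≥ 1.

S(n) = 2(-2)^n(-n + 2) - 4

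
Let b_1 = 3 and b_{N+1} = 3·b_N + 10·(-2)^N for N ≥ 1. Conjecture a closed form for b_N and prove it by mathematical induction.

b_N = (-2)^(N + 1) - 3^(N - 1)

Computing the first terms: b_1 = 3, b_2 = -11, b_3 = 7. This suggests b_N = (-2)^(N + 1) - 3^(N - 1).
For the base case N = 1: the formula gives 3 = 3 = b_1.
Inductive step: suppose the statement holds for some k ≥ 1, so b_k = (-2)^(k + 1) - 3^(k - 1).
Then b_{k+1} = 3·b_k + 10·(-2)^k = 3·((-2)^(k + 1) - 3^(k - 1)) + 10·(-2)^k = (-2)^(k + 2) - 3^k = (-2)^((k+1) + 1) - 3^((k+1) - 1),
which is the claimed formula at N = k+1.
This completes the induction.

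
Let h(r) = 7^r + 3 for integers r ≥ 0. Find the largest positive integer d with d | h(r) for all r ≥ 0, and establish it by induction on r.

d = 2

Computing the first values: h(0) = 4 and h(1) = 10; gcd(4, 10) = 2, so d ≤ 2.
We prove 2 | 7^r + 3 for all r ≥ 0 by induction on r.
For the base case r = 0: h(0) = 4 = 2·(2), so 2 | h(0).
For the inductive step, assume it holds for an arbitrary p ≥ 0, i.e. 2 | h(p). Then
h(p+1) = 7^(p+1) + 3 = 7·(7^p + 3) - 18 = 7·h(p) - 18. The first term is divisible by 2 by the inductive hypothesis, and -18 is divisible by 2. Hence 2 | h(p+1).
This completes the induction.
Therefore the largest such d is 2.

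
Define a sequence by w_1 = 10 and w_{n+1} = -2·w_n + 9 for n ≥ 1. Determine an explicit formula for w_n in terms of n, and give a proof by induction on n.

Computing the first terms: w_1 = 10, w_2 = -11, w_3 = 31. This suggests w_n = 7(-2)^(n - 1) + 3.
For the base case n = 1: the formula gives 10 = 10 = w_1.
Inductive step: assume the claim holds for n = p, so w_p = 7(-2)^(p - 1) + 3.
Then w_{p+1} = -2·w_p + 9 = -2·(7(-2)^(p - 1) + 3) + 9 = 7(-2)^p + 3 = 7(-2)^((p+1) - 1) + 3,
which is the claimed formula at n = p+1.
Hence, by induction on n, the claim holds for every n ≥ 1.

w_n = 7(-2)^(n - 1) + 3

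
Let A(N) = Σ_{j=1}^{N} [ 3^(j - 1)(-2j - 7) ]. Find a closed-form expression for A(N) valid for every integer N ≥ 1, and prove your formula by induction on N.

We claim A(N) = -3^N(N + 3) + 3 for all N ≥ 1.
When N = 1: A(1) = -9, and the closed form gives -9. They agree.
Inductive step: suppose the statement holds for some j ≥ 1, so A(j) = -3^j(j + 3) + 3.
Then A(j+1) = A(j) + (3^j(-2j - 9)) = (-3^j(j + 3) + 3) + (3^j(-2j - 9)).
Simplifying, A(j+1) = -3·3^j·j - 12·3^j + 3 = -3^(j+1)((j+1) + 3) + 3,
which is the closed form with N = j+1.
This completes the induction.

A(N) = -3^N(N + 3) + 3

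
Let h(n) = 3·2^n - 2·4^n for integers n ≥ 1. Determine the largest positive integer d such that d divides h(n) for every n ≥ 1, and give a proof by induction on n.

Computing the first values: h(1) = -2 and h(2) = -20; gcd(-2, -20) = 2, so d ≤ 2.
We prove 2 | 3·2^n - 2·4^n for all n ≥ 1 by induction on n.
When n = 1: h(1) = -2 = 2·(-1), so 2 | h(1).
Inductive step: suppose the statement holds for some j ≥ 1, i.e. 2 | h(j). Then
h(j+1) − 4·h(j) = (3·2^(j+1) - 2·4^(j+1)) − 4·(3·2^j - 2·4^j) = (3)·2^j·(2 − 4) = (-6)·2^j. Since 2 | h(j) by the inductive hypothesis, 2 | 4·h(j); and 2 | -6 since -6 = 2·-3. Therefore 2 | h(j+1).
This completes the induction.
Therefore the largest such d is 2.

d = 2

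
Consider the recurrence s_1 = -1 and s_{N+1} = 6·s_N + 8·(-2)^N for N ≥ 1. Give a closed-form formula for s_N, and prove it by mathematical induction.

Computing the first terms: s_1 = -1, s_2 = -22, s_3 = -100. This suggests s_N = -(-2)^N - 3·6^(N - 1).
When N = 1: the formula gives -1 = -1 = s_1.
Inductive step: suppose the statement holds for some p ≥ 1, so s_p = -(-2)^p - 3·6^(p - 1).
Then s_{p+1} = 6·s_p + 8·(-2)^p = 6·(-(-2)^p - 3·6^(p - 1)) + 8·(-2)^p = -(-2)^(p + 1) - 3·6^p = -(-2)^(p+1) - 3·6^((p+1) - 1),
which is the claimed formula at N = p+1.
By the principle of mathematical induction, the result holds for all N ≥ 1.

s_N = -(-2)^N - 3·6^(N - 1)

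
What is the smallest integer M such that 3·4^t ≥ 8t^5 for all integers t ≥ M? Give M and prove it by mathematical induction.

At t = 8: 196608 < 262144, so the inequality fails and M ≥ 9. We prove 3·4^t ≥ 8t^5 for all t ≥ 9.
Base case (t = 9): 3·4^t = 786432 and 8t^5 = 472392, so 786432 ≥ 472392.
Inductive step: assume the claim holds for t = r, so 3·4^r ≥ 8r^5.
Then 3·4^(r + 1) = 4·(3·4^r) ≥ 4·(8r^5).
Also, for r ≥ 9 we have 4·(8r^5) ≥ 8(r+1)^5, since 4 ≥ (1 + 1/r)^5 for all r ≥ 9.
Combining, 3·4^(r + 1) ≥ 8(r+1)^5.
By the principle of mathematical induction, the result holds for all t ≥ 9.
Hence the smallest such M is 9.

M = 9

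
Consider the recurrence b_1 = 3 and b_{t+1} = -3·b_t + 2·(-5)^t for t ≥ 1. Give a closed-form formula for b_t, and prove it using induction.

Computing the first terms: b_1 = 3, b_2 = -19, b_3 = 107. This suggests b_t = -2(-3)^(t - 1) - (-5)^t.
For the base case t = 1: the formula gives 3 = 3 = b_1.
Inductive step: assume the claim holds for t = p, so b_p = -2(-3)^(p - 1) - (-5)^p.
Then b_{p+1} = -3·b_p + 2·(-5)^p = -3·(-2(-3)^(p - 1) - (-5)^p) + 2·(-5)^p = -2(-3)^p - (-5)^(p + 1) = -2(-3)^((p+1) - 1) - (-5)^(p+1),
which is the claimed formula at t = p+1.
This completes the induction.

b_t = -2(-3)^(t - 1) - (-5)^t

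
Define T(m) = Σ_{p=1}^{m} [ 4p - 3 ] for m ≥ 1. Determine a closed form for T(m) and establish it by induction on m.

We claim T(m) = m(2m - 1) for all m ≥ 1.
Base step (m = 1): T(1) = 1, and the closed form gives 1. They agree.
Inductive step: assume the claim holds for m = p, so T(p) = p(2p - 1).
Then T(p+1) = T(p) + (4p + 1) = (p(2p - 1)) + (4p + 1).
Simplifying, T(p+1) = (p + 1)(2p + 1) = (p+1)(2(p+1) - 1),
which is the closed form with m = p+1.
Hence, by induction on m, the claim holds for every m ≥ 1.

T(m) = m(2m - 1)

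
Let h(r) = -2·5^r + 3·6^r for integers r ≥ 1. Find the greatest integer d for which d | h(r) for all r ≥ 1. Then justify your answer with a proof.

d = 2

Computing the first values: h(1) = 8 and h(2) = 58; gcd(8, 58) = 2, so d ≤ 2.
We prove 2 | -2·5^r + 3·6^r for all r ≥ 1 by induction on r.
Base step (r = 1): h(1) = 8 = 2·(4), so 2 | h(1).
For the inductive step, assume it holds for an arbitrary i ≥ 1, i.e. 2 | h(i). Then
h(i+1) − 6·h(i) = (-2·5^(i+1) + 3·6^(i+1)) − 6·(-2·5^i + 3·6^i) = (-2)·5^i·(5 − 6) = (2)·5^i. Since 2 | h(i) by the inductive hypothesis, 2 | 6·h(i); and 2 | 2 since 2 = 2·1. Therefore 2 | h(i+1).
By the principle of mathematical induction, the result holds for all r ≥ 1.
Therefore the largest such d is 2.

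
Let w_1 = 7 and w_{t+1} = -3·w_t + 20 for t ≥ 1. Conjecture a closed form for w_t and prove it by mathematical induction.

Computing the first terms: w_1 = 7, w_2 = -1, w_3 = 23. This suggests w_t = 2(-3)^(t - 1) + 5.
For the base case t = 1: the formula gives 7 = 7 = w_1.
Inductive step: assume the claim holds for t = i, so w_i = 2(-3)^(i - 1) + 5.
Then w_{i+1} = -3·w_i + 20 = -3·(2(-3)^(i - 1) + 5) + 20 = 2(-3)^i + 5 = 2(-3)^((i+1) - 1) + 5,
which is the claimed formula at t = i+1.
By the principle of mathematical induction, the result holds for all t ≥ 1.

w_t = 2(-3)^(t - 1) + 5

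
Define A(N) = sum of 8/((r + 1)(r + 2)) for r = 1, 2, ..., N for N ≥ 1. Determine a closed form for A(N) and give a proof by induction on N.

A(N) = 4N/(N + 2)

We claim A(N) = 4N/(N + 2) for all N ≥ 1.
For the base case N = 1: A(1) = 4/3, and the closed form gives 4/3. They agree.
Suppose the result is true for N = r, so A(r) = 4r/(r + 2).
Then A(r+1) = A(r) + (8/((r + 2)(r + 3))) = (4r/(r + 2)) + (8/((r + 2)(r + 3))).
Simplifying, A(r+1) = 4(r + 1)/(r + 3) = 4(r+1)/((r+1) + 2),
which is the closed form with N = r+1.
Hence, by induction on N, the claim holds for every N ≥ 1.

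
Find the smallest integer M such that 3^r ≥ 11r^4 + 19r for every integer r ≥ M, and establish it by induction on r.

M = 11

At r = 10: 59049 < 110190, so the inequality fails and M ≥ 11. We prove 3^r ≥ 11r^4 + 19r for all r ≥ 11.
Base case (r = 11): 3^r = 177147 and 11r^4 + 19r = 161260, so 177147 ≥ 161260.
Inductive step: assume the claim holds for r = k, so 3^k ≥ 11k^4 + 19k.
Then 3^(k + 1) = 3·(3^k) ≥ 3·(11k^4 + 19k).
Also, for k ≥ 11 we have 3·(11k^4 + 19k) ≥ 11(k+1)^4 + 19(k+1), since 3·(11k^4 + 19k) − (11(k+1)^4 + 19(k+1)) = 22k^4 - 44k^3 - 66k^2 - 6k - 30, which is nonnegative for all k ≥ 11.
Combining, 3^(k + 1) ≥ 11(k+1)^4 + 19(k+1).
By induction, the statement is established for all r ≥ 11.
Hence the smallest such M is 11.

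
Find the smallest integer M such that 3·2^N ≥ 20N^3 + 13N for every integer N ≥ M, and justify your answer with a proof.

At N = 14: 49152 < 55062, so the inequality fails and M ≥ 15. We prove 3·2^N ≥ 20N^3 + 13N for all N ≥ 15.
When N = 15: 3·2^N = 98304 and 20N^3 + 13N = 67695, so 98304 ≥ 67695.
For the inductive step, assume it holds for an arbitrary i ≥ 15, so 3·2^i ≥ 20i^3 + 13i.
Then 3·2^(i + 1) = 2·(3·2^i) ≥ 2·(20i^3 + 13i).
Also, for i ≥ 15 we have 2·(20i^3 + 13i) ≥ 20(i+1)^3 + 13(i+1), since 2·(20i^3 + 13i) − (20(i+1)^3 + 13(i+1)) = 20i^3 - 60i^2 - 47i - 33, which is nonnegative for all i ≥ 15.
Combining, 3·2^(i + 1) ≥ 20(i+1)^3 + 13(i+1).
By the principle of mathematical induction, the result holds for all N ≥ 15.
Hence the smallest such M is 15.

M = 15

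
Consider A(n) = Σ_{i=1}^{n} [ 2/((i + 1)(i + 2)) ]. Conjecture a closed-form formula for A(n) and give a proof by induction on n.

A(n) = n/(n + 2)

We claim A(n) = n/(n + 2) for all n ≥ 1.
Base step (n = 1): A(1) = 1/3, and the closed form gives 1/3. They agree.
Inductive step: assume the claim holds for n = i, so A(i) = i/(i + 2).
Then A(i+1) = A(i) + (2/((i + 2)(i + 3))) = (i/(i + 2)) + (2/((i + 2)(i + 3))).
Simplifying, A(i+1) = (i + 1)/(i + 3) = (i+1)/((i+1) + 2),
which is the closed form with n = i+1.
This completes the induction.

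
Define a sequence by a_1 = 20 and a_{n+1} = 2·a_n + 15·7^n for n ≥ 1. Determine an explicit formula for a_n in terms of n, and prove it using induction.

a_n = -2^(n - 1) + 3·7^n

Computing the first terms: a_1 = 20, a_2 = 145, a_3 = 1025. This suggests a_n = -2^(n - 1) + 3·7^n.
For the base case n = 1: the formula gives 20 = 20 = a_1.
For the inductive step, assume it holds for an arbitrary r ≥ 1, so a_r = -2^(r - 1) + 3·7^r.
Then a_{r+1} = 2·a_r + 15·7^r = 2·(-2^(r - 1) + 3·7^r) + 15·7^r = -2^r + 3·7^(r + 1) = -2^((r+1) - 1) + 3·7^(r+1),
which is the claimed formula at n = r+1.
This completes the induction.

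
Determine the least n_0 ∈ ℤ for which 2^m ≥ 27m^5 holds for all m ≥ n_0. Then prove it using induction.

At m = 29: 536870912 < 553801023, so the inequality fails and n_0 ≥ 30. We prove 2^m ≥ 27m^5 for all m ≥ 30.
Base step (m = 30): 2^m = 1073741824 and 27m^5 = 656100000, so 1073741824 ≥ 656100000.
Inductive step: suppose the statement holds for some r ≥ 30, so 2^r ≥ 27r^5.
Then 2^(r + 1) = 2·(2^r) ≥ 2·(27r^5).
Also, for r ≥ 30 we have 2·(27r^5) ≥ 27(r+1)^5, since 2 ≥ (1 + 1/r)^5 for all r ≥ 30.
Combining, 2^(r + 1) ≥ 27(r+1)^5.
This completes the induction.
Hence the smallest such n_0 is 30.

n_0 = 30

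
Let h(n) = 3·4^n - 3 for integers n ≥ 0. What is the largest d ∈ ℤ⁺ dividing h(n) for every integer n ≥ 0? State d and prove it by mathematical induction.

d = 9

Computing the first values: h(0) = 0 and h(1) = 9; gcd(0, 9) = 9, so d ≤ 9.
We prove 9 | 3·4^n - 3 for all n ≥ 0 by induction on n.
Base step (n = 0): h(0) = 0 = 9·(0), so 9 | h(0).
Inductive step: assume the claim holds for n = p, i.e. 9 | h(p). Then
h(p+1) = 3·4^(p+1) - 3 = 4·(3·4^p - 3) + 9 = 4·h(p) + 9. The first term is divisible by 9 by the inductive hypothesis, and 9 is divisible by 9. Hence 9 | h(p+1).
Hence, by induction on n, the claim holds for every n ≥ 0.
Therefore the largest such d is 9.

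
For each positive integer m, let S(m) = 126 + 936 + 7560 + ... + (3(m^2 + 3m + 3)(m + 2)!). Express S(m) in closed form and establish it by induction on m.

We claim S(m) = (3m + 3)(m + 3)! - 18 for all m ≥ 1.
For the base case m = 1: S(1) = 126, and the closed form gives 126. They agree.
Suppose the result is true for m = j, so S(j) = (3j + 3)(j + 3)! - 18.
Then S(j+1) = S(j) + (3(j^2 + 5j + 7)(j + 3)!) = ((3j + 3)(j + 3)! - 18) + (3(j^2 + 5j + 7)(j + 3)!).
Simplifying, S(j+1) = (3(j+1) + 3)((j+1) + 3)! - 18,
which is the closed form with m = j+1.
This completes the induction.

S(m) = (3m + 3)(m + 3)! - 18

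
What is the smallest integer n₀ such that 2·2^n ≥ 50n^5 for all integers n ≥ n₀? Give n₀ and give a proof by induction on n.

n₀ = 29

At n = 28: 536870912 < 860518400, so the inequality fails and n₀ ≥ 29. We prove 2·2^n ≥ 50n^5 for all n ≥ 29.
Base case (n = 29): 2·2^n = 1073741824 and 50n^5 = 1025557450, so 1073741824 ≥ 1025557450.
Inductive step: assume the claim holds for n = r, so 2·2^r ≥ 50r^5.
Then 2·2^(r + 1) = 2·(2·2^r) ≥ 2·(50r^5).
Also, for r ≥ 29 we have 2·(50r^5) ≥ 50(r+1)^5, since 2 ≥ (1 + 1/r)^5 for all r ≥ 29.
Combining, 2·2^(r + 1) ≥ 50(r+1)^5.
Hence, by induction on n, the claim holds for every n ≥ 29.
Hence the smallest such n₀ is 29.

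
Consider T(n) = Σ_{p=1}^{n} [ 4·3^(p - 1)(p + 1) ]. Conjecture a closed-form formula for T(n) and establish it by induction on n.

We claim T(n) = 3^n(2n + 1) - 1 for all n ≥ 1.
When n = 1: T(1) = 8, and the closed form gives 8. They agree.
Inductive step: assume the claim holds for n = p, so T(p) = 3^p(2p + 1) - 1.
Then T(p+1) = T(p) + (4·3^p(p + 2)) = (3^p(2p + 1) - 1) + (4·3^p(p + 2)).
Simplifying, T(p+1) = 6·3^p·p + 9·3^p - 1 = 3^(p+1)(2(p+1) + 1) - 1,
which is the closed form with n = p+1.
Hence, by induction on n, the claim holds for every n ≥ 1.

T(n) = 3^n(2n + 1) - 1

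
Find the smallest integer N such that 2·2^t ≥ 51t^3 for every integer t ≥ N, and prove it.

At t = 16: 131072 < 208896, so the inequality fails and N ≥ 17. We prove 2·2^t ≥ 51t^3 for all t ≥ 17.
Base case (t = 17): 2·2^t = 262144 and 51t^3 = 250563, so 262144 ≥ 250563.
For the inductive step, assume it holds for an arbitrary p ≥ 17, so 2·2^p ≥ 51p^3.
Then 2·2^(p + 1) = 2·(2·2^p) ≥ 2·(51p^3).
Also, for p ≥ 17 we have 2·(51p^3) ≥ 51(p+1)^3, since 2 ≥ (1 + 1/p)^3 for all p ≥ 17.
Combining, 2·2^(p + 1) ≥ 51(p+1)^3.
By the principle of mathematical induction, the result holds for all t ≥ 17.
Hence the smallest such N is 17.

N = 17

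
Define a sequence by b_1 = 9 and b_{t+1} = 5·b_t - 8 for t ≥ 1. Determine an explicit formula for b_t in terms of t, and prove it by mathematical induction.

Computing the first terms: b_1 = 9, b_2 = 37, b_3 = 177. This suggests b_t = 7·5^(t - 1) + 2.
Base case (t = 1): the formula gives 9 = 9 = b_1.
For the inductive step, assume it holds for an arbitrary j ≥ 1, so b_j = 7·5^(j - 1) + 2.
Then b_{j+1} = 5·b_j - 8 = 5·(7·5^(j - 1) + 2) - 8 = 7·5^j + 2 = 7·5^((j+1) - 1) + 2,
which is the claimed formula at t = j+1.
By the principle of mathematical induction, the result holds for all t ≥ 1.

b_t = 7·5^(t - 1) + 2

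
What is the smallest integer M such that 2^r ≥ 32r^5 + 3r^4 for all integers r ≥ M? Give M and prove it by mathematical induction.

M = 30

At r = 29: 536870912 < 658478611, so the inequality fails and M ≥ 30. We prove 2^r ≥ 32r^5 + 3r^4 for all r ≥ 30.
For the base case r = 30: 2^r = 1073741824 and 32r^5 + 3r^4 = 780030000, so 1073741824 ≥ 780030000.
For the inductive step, assume it holds for an arbitrary i ≥ 30, so 2^i ≥ 32i^5 + 3i^4.
Then 2^(i + 1) = 2·(2^i) ≥ 2·(32i^5 + 3i^4).
Also, for i ≥ 30 we have 2·(32i^5 + 3i^4) ≥ 32(i+1)^5 + 3(i+1)^4, since 2·(32i^5 + 3i^4) − (32(i+1)^5 + 3(i+1)^4) = 32i^5 - 157i^4 - 332i^3 - 338i^2 - 172i - 35, which is nonnegative for all i ≥ 30.
Combining, 2^(i + 1) ≥ 32(i+1)^5 + 3(i+1)^4.
By induction, the statement is established for all r ≥ 30.
Hence the smallest such M is 30.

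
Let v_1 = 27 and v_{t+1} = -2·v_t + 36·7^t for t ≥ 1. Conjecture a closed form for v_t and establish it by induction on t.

Computing the first terms: v_1 = 27, v_2 = 198, v_3 = 1368. This suggests v_t = -(-2)^(t - 1) + 4·7^t.
Base case (t = 1): the formula gives 27 = 27 = v_1.
Inductive step: suppose the statement holds for some j ≥ 1, so v_j = -(-2)^(j - 1) + 4·7^j.
Then v_{j+1} = -2·v_j + 36·7^j = -2·(-(-2)^(j - 1) + 4·7^j) + 36·7^j = -(-2)^j + 4·7^(j + 1) = -(-2)^((j+1) - 1) + 4·7^(j+1),
which is the claimed formula at t = j+1.
By the principle of mathematical induction, the result holds for all t ≥ 1.

v_t = -(-2)^(t - 1) + 4·7^t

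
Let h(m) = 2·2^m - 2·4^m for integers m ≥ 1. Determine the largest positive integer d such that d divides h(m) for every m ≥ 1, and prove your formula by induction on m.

d = 4

Computing the first values: h(1) = -4 and h(2) = -24; gcd(-4, -24) = 4, so d ≤ 4.
We prove 4 | 2·2^m - 2·4^m for all m ≥ 1 by induction on m.
Base case (m = 1): h(1) = -4 = 4·(-1), so 4 | h(1).
Suppose the result is true for m = k, i.e. 4 | h(k). Then
h(k+1) − 4·h(k) = (2·2^(k+1) - 2·4^(k+1)) − 4·(2·2^k - 2·4^k) = (2)·2^k·(2 − 4) = (-4)·2^k. Since 4 | h(k) by the inductive hypothesis, 4 | 4·h(k); and 4 | -4 since -4 = 4·-1. Therefore 4 | h(k+1).
By induction, the statement is established for all m ≥ 1.
Therefore the largest such d is 4.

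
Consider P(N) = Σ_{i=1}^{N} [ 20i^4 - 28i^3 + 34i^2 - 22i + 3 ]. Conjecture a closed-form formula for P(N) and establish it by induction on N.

We claim P(N) = N(4N + 3)(N^3 + N - 1) for all N ≥ 1.
Base step (N = 1): P(1) = 7, and the closed form gives 7. They agree.
Inductive step: assume the claim holds for N = i, so P(i) = i(4i^4 + 3i^3 + 4i^2 - i - 3).
Then P(i+1) = P(i) + (20i^4 + 52i^3 + 70i^2 + 42i + 7) = (i(4i^4 + 3i^3 + 4i^2 - i - 3)) + (20i^4 + 52i^3 + 70i^2 + 42i + 7).
Simplifying, P(i+1) = (i + 1)(4i + 7)(i^3 + 3i^2 + 4i + 1) = (i+1)(4(i+1) + 3)((i+1)^3 + (i+1) - 1),
which is the closed form with N = i+1.
By the principle of mathematical induction, the result holds for all N ≥ 1.

P(N) = N(4N + 3)(N^3 + N - 1)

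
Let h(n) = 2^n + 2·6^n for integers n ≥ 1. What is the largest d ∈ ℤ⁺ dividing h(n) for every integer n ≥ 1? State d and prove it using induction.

Computing the first values: h(1) = 14 and h(2) = 76; gcd(14, 76) = 2, so d ≤ 2.
We prove 2 | 2^n + 2·6^n for all n ≥ 1 by induction on n.
Base case (n = 1): h(1) = 14 = 2·(7), so 2 | h(1).
Inductive step: assume the claim holds for n = r, i.e. 2 | h(r). Then
h(r+1) − 6·h(r) = (2^(r+1) + 2·6^(r+1)) − 6·(2^r + 2·6^r) = (1)·2^r·(2 − 6) = (-4)·2^r. Since 2 | h(r) by the inductive hypothesis, 2 | 6·h(r); and 2 | -4 since -4 = 2·-2. Therefore 2 | h(r+1).
By the principle of mathematical induction, the result holds for all n ≥ 1.
Therefore the largest such d is 2.

d = 2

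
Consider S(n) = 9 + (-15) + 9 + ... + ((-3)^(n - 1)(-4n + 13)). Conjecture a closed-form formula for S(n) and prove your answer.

S(n) = (-3)^n(n - 3) + 3

We claim S(n) = (-3)^n(n - 3) + 3 for all n ≥ 1.
When n = 1: S(1) = 9, and the closed form gives 9. They agree.
For the inductive step, assume it holds for an arbitrary m ≥ 1, so S(m) = (-3)^m(m - 3) + 3.
Then S(m+1) = S(m) + ((-3)^m(-4m + 9)) = ((-3)^m(m - 3) + 3) + ((-3)^m(-4m + 9)).
Simplifying, S(m+1) = -3(-3)^m·m + 6(-3)^m + 3 = (-3)^(m+1)((m+1) - 3) + 3,
which is the closed form with n = m+1.
By the principle of mathematical induction, the result holds for all n ≥ 1.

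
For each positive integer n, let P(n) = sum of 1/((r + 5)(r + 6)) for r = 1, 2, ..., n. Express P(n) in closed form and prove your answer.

We claim P(n) = n/(6(n + 6)) for all n ≥ 1.
For the base case n = 1: P(1) = 1/42, and the closed form gives 1/42. They agree.
Suppose the result is true for n = r, so P(r) = r/(6(r + 6)).
Then P(r+1) = P(r) + (1/((r + 6)(r + 7))) = (r/(6(r + 6))) + (1/((r + 6)(r + 7))).
Simplifying, P(r+1) = (r + 1)/(6(r + 7)) = (r+1)/(6((r+1) + 6)),
which is the closed form with n = r+1.
This completes the induction.

P(n) = n/(6(n + 6))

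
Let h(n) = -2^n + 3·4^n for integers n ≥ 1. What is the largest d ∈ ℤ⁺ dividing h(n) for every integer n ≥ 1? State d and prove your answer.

d = 2

Computing the first values: h(1) = 10 and h(2) = 44; gcd(10, 44) = 2, so d ≤ 2.
We prove 2 | -2^n + 3·4^n for all n ≥ 1 by induction on n.
Base step (n = 1): h(1) = 10 = 2·(5), so 2 | h(1).
For the inductive step, assume it holds for an arbitrary r ≥ 1, i.e. 2 | h(r). Then
h(r+1) − 4·h(r) = (-2^(r+1) + 3·4^(r+1)) − 4·(-2^r + 3·4^r) = (-1)·2^r·(2 − 4) = (2)·2^r. Since 2 | h(r) by the inductive hypothesis, 2 | 4·h(r); and 2 | 2 since 2 = 2·1. Therefore 2 | h(r+1).
By induction, the statement is established for all n ≥ 1.
Therefore the largest such d is 2.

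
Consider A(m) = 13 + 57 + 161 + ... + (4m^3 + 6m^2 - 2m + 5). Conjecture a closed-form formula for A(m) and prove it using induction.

We claim A(m) = m(m^3 + 4m^2 + 3m + 5) for all m ≥ 1.
Base step (m = 1): A(1) = 13, and the closed form gives 13. They agree.
Inductive step: assume the claim holds for m = j, so A(j) = j(j^3 + 4j^2 + 3j + 5).
Then A(j+1) = A(j) + (4j^3 + 18j^2 + 22j + 13) = (j(j^3 + 4j^2 + 3j + 5)) + (4j^3 + 18j^2 + 22j + 13).
Simplifying, A(j+1) = (j + 1)(j^3 + 7j^2 + 14j + 13) = (j+1)((j+1)^3 + 4(j+1)^2 + 3(j+1) + 5),
which is the closed form with m = j+1.
By induction, the statement is established for all m ≥ 1.

A(m) = m(m^3 + 4m^2 + 3m + 5)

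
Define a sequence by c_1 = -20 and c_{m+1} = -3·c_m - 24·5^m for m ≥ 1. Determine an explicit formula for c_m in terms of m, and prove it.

c_m = -5(-3)^(m - 1) - 3·5^m

Computing the first terms: c_1 = -20, c_2 = -60, c_3 = -420. This suggests c_m = -5(-3)^(m - 1) - 3·5^m.
When m = 1: the formula gives -20 = -20 = c_1.
Inductive step: assume the claim holds for m = i, so c_i = -5(-3)^(i - 1) - 3·5^i.
Then c_{i+1} = -3·c_i - 24·5^i = -3·(-5(-3)^(i - 1) - 3·5^i) - 24·5^i = -5(-3)^i - 3·5^(i + 1) = -5(-3)^((i+1) - 1) - 3·5^(i+1),
which is the claimed formula at m = i+1.
By induction, the statement is established for all m ≥ 1.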